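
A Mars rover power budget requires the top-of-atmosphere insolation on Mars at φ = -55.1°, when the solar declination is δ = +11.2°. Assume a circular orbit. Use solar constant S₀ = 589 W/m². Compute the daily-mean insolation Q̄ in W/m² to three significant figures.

cos H₀ = −tan(-55.1°) tan(+11.200°) = 0.2838, H₀ = 1.2830 rad.
Bracket: H₀ sin φ sin δ + cos φ cos δ sin H₀ = 1.2830×-0.82015×0.19423 + 0.57215×0.98096×0.95887 = -0.204379 + 0.538172 = 0.333793.
Q̄ = (S₀/π) × [bracket] = (589/π) × 0.333793 = 62.58 W/m².

Q̄ ≈ 62.6 W/m²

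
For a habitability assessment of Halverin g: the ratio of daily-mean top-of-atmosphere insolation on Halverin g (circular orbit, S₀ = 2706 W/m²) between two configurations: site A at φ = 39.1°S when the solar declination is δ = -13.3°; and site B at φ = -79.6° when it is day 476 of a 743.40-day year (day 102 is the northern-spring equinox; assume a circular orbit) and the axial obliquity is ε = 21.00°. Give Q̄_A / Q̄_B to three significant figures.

— Configuration A (φ=-39.1°):
cos H₀ = −tan(-39.1°) tan(-13.300°) = -0.1921, H₀ = 1.7641 rad.
Bracket: H₀ sin φ sin δ + cos φ cos δ sin H₀ = 1.7641×-0.63068×-0.23005 + 0.77605×0.97318×0.98137 = 0.255950 + 0.741166 = 0.997116.
Q̄ = (S₀/π) × [bracket] = (2706/π) × 0.997116 = 858.86 W/m².
— Configuration B (φ=-79.6°):
Solar longitude: λ_s = 360° × (476 − 102)/743.40 = 181.114°.
sin δ = sin 21.00° × sin 181.114° = -0.00697, so δ = -0.399°.
cos H₀ = −tan(-79.6°) tan(-0.399°) = -0.0380, H₀ = 1.6088 rad.
Bracket: H₀ sin φ sin δ + cos φ cos δ sin H₀ = 1.6088×-0.98357×-0.00697 + 0.18052×0.99998×0.99928 = 0.011029 + 0.180386 = 0.191415.
Q̄ = (S₀/π) × [bracket] = (2706/π) × 0.191415 = 164.87 W/m².
Ratio Q̄_A / Q̄_B = 858.86 / 164.87 = 5.209.

Q̄_A / Q̄_B ≈ 5.21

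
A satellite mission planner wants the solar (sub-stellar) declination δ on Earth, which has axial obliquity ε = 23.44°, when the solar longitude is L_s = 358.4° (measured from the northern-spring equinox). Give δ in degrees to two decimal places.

sin δ = sin ε · sin L_s = sin 23.44° × sin 358.4° = -0.011107.
δ = arcsin(-0.011107) = -0.64°.

δ = -0.64°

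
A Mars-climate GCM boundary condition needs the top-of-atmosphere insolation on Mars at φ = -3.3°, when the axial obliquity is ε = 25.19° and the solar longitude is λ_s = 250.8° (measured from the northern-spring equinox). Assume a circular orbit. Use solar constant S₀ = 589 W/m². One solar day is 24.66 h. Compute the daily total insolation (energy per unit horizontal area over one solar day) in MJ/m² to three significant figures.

15.8 MJ/m²

Solar declination: sin δ = sin ε · sin λ_s = sin 25.19° × sin 250.8° = -0.40195, so δ = -23.700°.
cos H₀ = −tan(-3.3°) tan(-23.700°) = -0.0253, H₀ = 1.5961 rad.
Bracket: H₀ sin φ sin δ + cos φ cos δ sin H₀ = 1.5961×-0.05756×-0.40195 + 0.99834×0.91566×0.99968 = 0.036928 + 0.913847 = 0.950775.
Q̄ = (S₀/π) × [bracket] = (589/π) × 0.950775 = 178.26 W/m².
Daily total = Q̄ × 24.66 h × 3600 s/h = 178.26 × 24.66 × 3600 / 10⁶ = 15.83 MJ/m².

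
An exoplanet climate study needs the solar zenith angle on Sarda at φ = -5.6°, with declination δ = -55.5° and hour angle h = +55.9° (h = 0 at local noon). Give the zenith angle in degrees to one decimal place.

cos θ_z = sin φ sin δ + cos φ cos δ cos h = 0.080421 + 0.316034 = 0.396455.
θ_z = arccos(0.396455) = 66.6°.

θ_z = 66.6°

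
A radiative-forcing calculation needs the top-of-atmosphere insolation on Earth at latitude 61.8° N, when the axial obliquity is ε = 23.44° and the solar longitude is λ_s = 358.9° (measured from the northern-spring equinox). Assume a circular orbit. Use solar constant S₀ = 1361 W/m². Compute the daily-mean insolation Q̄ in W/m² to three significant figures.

Solar declination: sin δ = sin ε · sin λ_s = sin 23.44° × sin 358.9° = -0.00764, so δ = -0.438°.
cos H₀ = −tan(+61.8°) tan(-0.438°) = 0.0142, H₀ = 1.5566 rad.
Bracket: H₀ sin φ sin δ + cos φ cos δ sin H₀ = 1.5566×0.88130×-0.00764 + 0.47255×0.99997×0.99990 = -0.010481 + 0.472489 = 0.462008.
Q̄ = (S₀/π) × [bracket] = (1361/π) × 0.462008 = 200.2 W/m².

Q̄ ≈ 200 W/m²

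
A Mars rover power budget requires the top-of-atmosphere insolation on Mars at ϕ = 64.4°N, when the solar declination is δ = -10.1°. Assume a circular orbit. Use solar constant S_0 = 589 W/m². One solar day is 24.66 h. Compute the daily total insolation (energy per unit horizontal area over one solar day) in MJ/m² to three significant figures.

cos h₀ = −tan(+64.4°) tan(-10.100°) = 0.3718, h₀ = 1.1899 rad.
Bracket: h₀ sin ϕ sin δ + cos ϕ cos δ sin h₀ = 1.1899×0.90183×-0.17537 + 0.43209×0.98450×0.92832 = -0.188187 + 0.394900 = 0.206713.
Q̄ = (S_0/π) × [bracket] = (589/π) × 0.206713 = 38.755 W/m².
Daily total = Q̄ × 24.66 h × 3600 s/h = 38.755 × 24.66 × 3600 / 10⁶ = 3.441 MJ/m².

3.44 MJ/m²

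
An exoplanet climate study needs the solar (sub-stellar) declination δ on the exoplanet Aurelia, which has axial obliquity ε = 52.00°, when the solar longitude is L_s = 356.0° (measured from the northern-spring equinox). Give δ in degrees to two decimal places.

δ = -3.15°

sin δ = sin ε · sin L_s = sin 52.00° × sin 356.0° = -0.054969.
δ = arcsin(-0.054969) = -3.15°.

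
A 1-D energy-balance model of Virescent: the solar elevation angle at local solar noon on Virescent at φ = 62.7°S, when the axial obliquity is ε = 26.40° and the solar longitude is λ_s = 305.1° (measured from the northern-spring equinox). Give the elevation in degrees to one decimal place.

48.6°

Solar declination: sin δ = sin ε · sin λ_s = sin 26.40° × sin 305.1° = -0.36378, so δ = -21.332°.
At local noon the hour angle is zero, so the zenith angle equals |φ − δ| = |-62.7° − (-21.332°)| = 41.368°.
Elevation = 90° − 41.368° = 48.6°.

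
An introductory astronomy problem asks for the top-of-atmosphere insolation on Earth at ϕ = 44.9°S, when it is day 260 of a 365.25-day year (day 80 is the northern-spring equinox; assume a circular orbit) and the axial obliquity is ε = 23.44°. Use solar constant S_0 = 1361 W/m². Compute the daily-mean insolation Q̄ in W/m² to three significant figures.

Q̄ ≈ 298 W/m²

Solar longitude: L_s = 360° × (260 − 80)/365.25 = 177.413°.
sin δ = sin 23.44° × sin 177.413° = 0.01796, so δ = +1.029°.
cos h₀ = −tan(-44.9°) tan(+1.029°) = 0.0179, h₀ = 1.5529 rad.
Bracket: h₀ sin ϕ sin δ + cos ϕ cos δ sin h₀ = 1.5529×-0.70587×0.01796 + 0.70834×0.99984×0.99984 = -0.019687 + 0.708113 = 0.688426.
Q̄ = (S_0/π) × [bracket] = (1361/π) × 0.688426 = 298.2 W/m².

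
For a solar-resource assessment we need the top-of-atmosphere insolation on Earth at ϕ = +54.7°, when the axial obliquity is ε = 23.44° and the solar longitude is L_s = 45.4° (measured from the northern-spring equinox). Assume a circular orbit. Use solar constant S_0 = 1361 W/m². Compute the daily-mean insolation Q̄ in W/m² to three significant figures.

Solar declination: sin δ = sin ε · sin L_s = sin 23.44° × sin 45.4° = 0.28324, so δ = +16.453°.
cos h₀ = −tan(+54.7°) tan(+16.453°) = -0.4171, h₀ = 2.0011 rad.
Bracket: h₀ sin ϕ sin δ + cos ϕ cos δ sin h₀ = 2.0011×0.81614×0.28324 + 0.57786×0.95905×0.90886 = 0.462581 + 0.503687 = 0.966268.
Q̄ = (S_0/π) × [bracket] = (1361/π) × 0.966268 = 418.6 W/m².

Q̄ ≈ 419 W/m²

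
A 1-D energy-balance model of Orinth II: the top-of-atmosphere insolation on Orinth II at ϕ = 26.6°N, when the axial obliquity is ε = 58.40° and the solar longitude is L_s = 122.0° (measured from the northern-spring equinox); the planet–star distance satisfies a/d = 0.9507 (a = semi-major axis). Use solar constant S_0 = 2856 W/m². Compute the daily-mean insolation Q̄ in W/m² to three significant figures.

Q̄ ≈ 997 W/m²

Solar declination: sin δ = sin ε · sin L_s = sin 58.40° × sin 122.0° = 0.72231, so δ = +46.245°.
cos h₀ = −tan(+26.6°) tan(+46.245°) = -0.5230, h₀ = 2.1212 rad.
Bracket: h₀ sin ϕ sin δ + cos ϕ cos δ sin h₀ = 2.1212×0.44776×0.72231 + 0.89415×0.69157×0.85232 = 0.686042 + 0.527047 = 1.213089.
Inverse-square distance factor (a/d)² = 0.9507² = 0.903830.
Q̄ = (S_0/π) × 0.903830 × [bracket] = (2856/π) × 0.903830 × 1.213089 = 996.8 W/m².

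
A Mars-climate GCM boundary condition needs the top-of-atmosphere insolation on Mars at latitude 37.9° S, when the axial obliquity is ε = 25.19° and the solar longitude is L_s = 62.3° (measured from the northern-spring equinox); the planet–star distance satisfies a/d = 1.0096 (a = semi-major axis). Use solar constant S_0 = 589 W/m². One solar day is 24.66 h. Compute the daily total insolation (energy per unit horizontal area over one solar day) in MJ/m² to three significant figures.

Solar declination: sin δ = sin ε · sin L_s = sin 25.19° × sin 62.3° = 0.37684, so δ = +22.138°.
cos h₀ = −tan(-37.9°) tan(+22.138°) = 0.3167, h₀ = 1.2485 rad.
Bracket: h₀ sin ϕ sin δ + cos ϕ cos δ sin h₀ = 1.2485×-0.61429×0.37684 + 0.78908×0.92628×0.94852 = -0.289014 + 0.693282 = 0.404268.
Inverse-square distance factor (a/d)² = 1.0096² = 1.019292.
Q̄ = (S_0/π) × 1.019292 × [bracket] = (589/π) × 1.019292 × 0.404268 = 77.256 W/m².
Daily total = Q̄ × 24.66 h × 3600 s/h = 77.256 × 24.66 × 3600 / 10⁶ = 6.858 MJ/m².

6.86 MJ/m²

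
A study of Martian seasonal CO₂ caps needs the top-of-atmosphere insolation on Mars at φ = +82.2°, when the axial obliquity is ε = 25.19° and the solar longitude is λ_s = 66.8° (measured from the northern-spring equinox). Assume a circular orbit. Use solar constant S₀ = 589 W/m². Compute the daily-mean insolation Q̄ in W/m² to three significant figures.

Q̄ ≈ 228 W/m²

Solar declination: sin δ = sin ε · sin λ_s = sin 25.19° × sin 66.8° = 0.39120, so δ = +23.029°.
cos H₀ = −tan(+82.2°) tan(+23.029°) = -3.1032 ≤ −1 ⇒ polar day, H₀ = π.
Bracket: H₀ sin φ sin δ + cos φ cos δ sin H₀ = 3.1416×0.99075×0.39120 + 0.13572×0.92030×0.00000 = 1.217626 + 0.000000 = 1.217626.
Q̄ = (S₀/π) × [bracket] = (589/π) × 1.217626 = 228.3 W/m².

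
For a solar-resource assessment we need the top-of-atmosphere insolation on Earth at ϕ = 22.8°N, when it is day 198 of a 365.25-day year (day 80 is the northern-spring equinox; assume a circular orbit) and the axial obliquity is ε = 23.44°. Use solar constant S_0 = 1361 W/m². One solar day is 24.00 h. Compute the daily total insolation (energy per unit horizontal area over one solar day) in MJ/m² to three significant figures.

40.8 MJ/m²

Solar longitude: L_s = 360° × (198 − 80)/365.25 = 116.304°.
sin δ = sin 23.44° × sin 116.304° = 0.35660, so δ = +20.892°.
cos h₀ = −tan(+22.8°) tan(+20.892°) = -0.1604, h₀ = 1.7319 rad.
Bracket: h₀ sin ϕ sin δ + cos ϕ cos δ sin h₀ = 1.7319×0.38752×0.35660 + 0.92186×0.93426×0.98704 = 0.239331 + 0.850095 = 1.089426.
Q̄ = (S_0/π) × [bracket] = (1361/π) × 1.089426 = 471.96 W/m².
Daily total = Q̄ × 24.00 h × 3600 s/h = 471.96 × 24.00 × 3600 / 10⁶ = 40.78 MJ/m².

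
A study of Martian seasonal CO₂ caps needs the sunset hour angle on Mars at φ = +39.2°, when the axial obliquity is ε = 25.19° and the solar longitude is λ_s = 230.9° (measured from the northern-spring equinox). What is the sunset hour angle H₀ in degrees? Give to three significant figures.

H₀ = 73.4°

Solar declination: sin δ = sin ε · sin λ_s = sin 25.19° × sin 230.9° = -0.33030, so δ = -19.287°.
cos H₀ = −tan φ · tan δ = −tan(+39.2°) × tan(-19.287°) = 0.2854, so H₀ = 1.2814 rad = 73.42°.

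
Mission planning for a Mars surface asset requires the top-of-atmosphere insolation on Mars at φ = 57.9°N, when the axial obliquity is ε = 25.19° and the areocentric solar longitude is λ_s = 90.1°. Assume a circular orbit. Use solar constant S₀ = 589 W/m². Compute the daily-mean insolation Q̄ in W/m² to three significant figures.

Q̄ ≈ 223 W/m²

sin δ = sin 25.19° × sin 90.1° = 0.42562, so δ = +25.190°.
cos H₀ = −tan(+57.9°) tan(+25.190°) = -0.7498, H₀ = 2.4186 rad.
Bracket: H₀ sin φ sin δ + cos φ cos δ sin H₀ = 2.4186×0.84712×0.42562 + 0.53140×0.90490×0.66166 = 0.872029 + 0.318168 = 1.190197.
Q̄ = (S₀/π) × [bracket] = (589/π) × 1.190197 = 223.1 W/m².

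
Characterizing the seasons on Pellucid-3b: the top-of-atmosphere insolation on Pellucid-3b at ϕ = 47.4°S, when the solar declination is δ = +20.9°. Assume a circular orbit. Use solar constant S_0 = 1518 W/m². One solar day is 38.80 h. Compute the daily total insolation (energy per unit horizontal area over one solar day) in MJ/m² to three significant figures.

cos h₀ = −tan(-47.4°) tan(+20.900°) = 0.4153, h₀ = 1.1426 rad.
Bracket: h₀ sin ϕ sin δ + cos ϕ cos δ sin h₀ = 1.1426×-0.73610×0.35674 + 0.67688×0.93420×0.90970 = -0.300043 + 0.575241 = 0.275198.
Q̄ = (S_0/π) × [bracket] = (1518/π) × 0.275198 = 132.97 W/m².
Daily total = Q̄ × 38.80 h × 3600 s/h = 132.97 × 38.80 × 3600 / 10⁶ = 18.57 MJ/m².

18.6 MJ/m²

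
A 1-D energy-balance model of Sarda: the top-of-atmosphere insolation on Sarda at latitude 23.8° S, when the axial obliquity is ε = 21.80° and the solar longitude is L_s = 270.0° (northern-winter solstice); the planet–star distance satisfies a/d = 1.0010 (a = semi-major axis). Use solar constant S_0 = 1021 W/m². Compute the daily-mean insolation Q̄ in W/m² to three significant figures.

Q̄ ≈ 358 W/m²

Solar declination: sin δ = sin ε · sin L_s = sin 21.80° × sin 270.0° = -0.37137, so δ = -21.800°.
cos h₀ = −tan(-23.8°) tan(-21.800°) = -0.1764, h₀ = 1.7481 rad.
Bracket: h₀ sin ϕ sin δ + cos ϕ cos δ sin h₀ = 1.7481×-0.40355×-0.37137 + 0.91496×0.92849×0.98432 = 0.261981 + 0.836211 = 1.098192.
Inverse-square distance factor (a/d)² = 1.0010² = 1.002001.
Q̄ = (S_0/π) × 1.002001 × [bracket] = (1021/π) × 1.002001 × 1.098192 = 357.6 W/m².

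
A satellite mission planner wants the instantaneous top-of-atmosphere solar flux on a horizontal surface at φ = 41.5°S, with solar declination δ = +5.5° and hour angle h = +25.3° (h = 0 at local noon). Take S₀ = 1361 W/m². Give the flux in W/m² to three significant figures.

831 W/m²

cos θ_z = sin φ sin δ + cos φ cos δ cos h = -0.063509 + 0.674000 = 0.610491.
Flux = S₀ · cos θ_z = 1361 × 0.610491 = 830.9 W/m².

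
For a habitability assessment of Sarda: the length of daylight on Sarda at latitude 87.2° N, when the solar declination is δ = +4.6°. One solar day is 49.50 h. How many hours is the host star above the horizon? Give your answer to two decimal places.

Sunrise equation: cos h₀ = −tan ϕ · tan δ = -1.6451 ≤ −1, so the host star never sets (polar day) and h₀ = π.
Daylight = 2h₀/(2π) × 49.50 h = (3.1416/π) × 49.50 = 49.50 h.

49.50 h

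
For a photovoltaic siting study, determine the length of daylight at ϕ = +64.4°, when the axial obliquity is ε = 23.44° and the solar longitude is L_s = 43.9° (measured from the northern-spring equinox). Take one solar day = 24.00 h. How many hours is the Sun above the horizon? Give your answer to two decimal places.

Solar declination: sin δ = sin ε · sin L_s = sin 23.44° × sin 43.9° = 0.27583, so δ = +16.011°.
cos h₀ = −tan ϕ · tan δ = −tan(+64.4°) × tan(+16.011°) = -0.5989, so h₀ = 2.2130 rad = 126.79°.
Daylight = 2h₀/(2π) × 24.00 h = (2.2130/π) × 24.00 = 16.91 h.

16.91 h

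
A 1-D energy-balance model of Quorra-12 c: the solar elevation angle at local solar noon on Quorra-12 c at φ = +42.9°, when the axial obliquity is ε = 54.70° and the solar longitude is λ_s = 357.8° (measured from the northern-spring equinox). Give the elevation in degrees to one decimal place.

45.3°

Solar declination: sin δ = sin ε · sin λ_s = sin 54.70° × sin 357.8° = -0.03133, so δ = -1.795°.
At local noon the hour angle is zero, so the zenith angle equals |φ − δ| = |+42.9° − (-1.795°)| = 44.695°.
Elevation = 90° − 44.695° = 45.3°.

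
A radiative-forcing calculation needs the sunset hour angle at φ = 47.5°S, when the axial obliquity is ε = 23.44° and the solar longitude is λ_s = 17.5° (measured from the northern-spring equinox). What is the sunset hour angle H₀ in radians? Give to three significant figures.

Solar declination: sin δ = sin ε · sin λ_s = sin 23.44° × sin 17.5° = 0.11962, so δ = +6.870°.
cos H₀ = −tan φ · tan δ = −tan(-47.5°) × tan(+6.870°) = 0.1315, so H₀ = 1.4389 rad = 82.44°.

H₀ = 1.44 rad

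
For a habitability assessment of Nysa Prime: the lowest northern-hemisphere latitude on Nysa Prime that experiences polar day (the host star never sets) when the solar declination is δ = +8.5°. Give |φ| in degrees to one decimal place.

|φ| = 81.5°

Polar day requires cos H₀ = −tan φ tan δ ≤ −1, i.e. tan φ tan δ ≥ 1.
The boundary is |tan φ| · |tan δ| = 1, so |φ| = 90° − |δ| = 90° − 8.5° = 81.5° in the northern hemisphere.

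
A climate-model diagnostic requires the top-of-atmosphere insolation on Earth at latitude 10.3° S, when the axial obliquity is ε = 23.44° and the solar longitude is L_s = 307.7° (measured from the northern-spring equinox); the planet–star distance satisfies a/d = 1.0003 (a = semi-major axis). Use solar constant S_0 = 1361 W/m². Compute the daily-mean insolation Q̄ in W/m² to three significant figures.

Solar declination: sin δ = sin ε · sin L_s = sin 23.44° × sin 307.7° = -0.31474, so δ = -18.345°.
cos h₀ = −tan(-10.3°) tan(-18.345°) = -0.0603, h₀ = 1.6311 rad.
Bracket: h₀ sin ϕ sin δ + cos ϕ cos δ sin h₀ = 1.6311×-0.17880×-0.31474 + 0.98389×0.94918×0.99818 = 0.091791 + 0.932189 = 1.023980.
Inverse-square distance factor (a/d)² = 1.0003² = 1.000600.
Q̄ = (S_0/π) × 1.000600 × [bracket] = (1361/π) × 1.000600 × 1.023980 = 443.9 W/m².

Q̄ ≈ 444 W/m²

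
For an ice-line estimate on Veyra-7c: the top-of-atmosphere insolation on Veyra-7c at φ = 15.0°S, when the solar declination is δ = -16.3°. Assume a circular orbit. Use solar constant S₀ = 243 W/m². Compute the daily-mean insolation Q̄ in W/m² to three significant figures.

cos H₀ = −tan(-15.0°) tan(-16.300°) = -0.0784, H₀ = 1.6492 rad.
Bracket: H₀ sin φ sin δ + cos φ cos δ sin H₀ = 1.6492×-0.25882×-0.28067 + 0.96593×0.95981×0.99693 = 0.119803 + 0.924263 = 1.044066.
Q̄ = (S₀/π) × [bracket] = (243/π) × 1.044066 = 80.76 W/m².

Q̄ ≈ 80.8 W/m²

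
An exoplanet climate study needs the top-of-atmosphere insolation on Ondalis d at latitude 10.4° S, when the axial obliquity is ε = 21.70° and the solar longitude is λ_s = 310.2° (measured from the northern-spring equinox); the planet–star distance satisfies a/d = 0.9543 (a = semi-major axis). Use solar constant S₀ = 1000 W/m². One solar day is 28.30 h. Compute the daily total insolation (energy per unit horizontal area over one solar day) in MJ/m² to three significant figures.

Solar declination: sin δ = sin ε · sin λ_s = sin 21.70° × sin 310.2° = -0.28241, so δ = -16.404°.
cos H₀ = −tan(-10.4°) tan(-16.404°) = -0.0540, H₀ = 1.6249 rad.
Bracket: H₀ sin φ sin δ + cos φ cos δ sin H₀ = 1.6249×-0.18052×-0.28241 + 0.98357×0.95929×0.99854 = 0.082838 + 0.942151 = 1.024989.
Inverse-square distance factor (a/d)² = 0.9543² = 0.910688.
Q̄ = (S₀/π) × 0.910688 × [bracket] = (1000/π) × 0.910688 × 1.024989 = 297.12 W/m².
Daily total = Q̄ × 28.30 h × 3600 s/h = 297.12 × 28.30 × 3600 / 10⁶ = 30.27 MJ/m².

30.3 MJ/m²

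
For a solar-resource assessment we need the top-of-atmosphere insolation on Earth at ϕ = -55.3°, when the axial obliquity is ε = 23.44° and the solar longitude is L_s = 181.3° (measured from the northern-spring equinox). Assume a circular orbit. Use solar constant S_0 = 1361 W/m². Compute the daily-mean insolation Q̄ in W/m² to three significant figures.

Solar declination: sin δ = sin ε · sin L_s = sin 23.44° × sin 181.3° = -0.00902, so δ = -0.517°.
cos h₀ = −tan(-55.3°) tan(-0.517°) = -0.0130, h₀ = 1.5838 rad.
Bracket: h₀ sin ϕ sin δ + cos ϕ cos δ sin h₀ = 1.5838×-0.82214×-0.00902 + 0.56928×0.99996×0.99992 = 0.011745 + 0.569212 = 0.580957.
Q̄ = (S_0/π) × [bracket] = (1361/π) × 0.580957 = 251.7 W/m².

Q̄ ≈ 252 W/m²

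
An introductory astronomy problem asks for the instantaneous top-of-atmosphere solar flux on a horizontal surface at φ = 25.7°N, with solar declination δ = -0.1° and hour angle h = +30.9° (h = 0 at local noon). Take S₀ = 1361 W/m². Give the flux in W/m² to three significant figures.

cos θ_z = sin φ sin δ + cos φ cos δ cos h = -0.000757 + 0.773181 = 0.772424.
Flux = S₀ · cos θ_z = 1361 × 0.772424 = 1051 W/m².

1.05e+03 W/m²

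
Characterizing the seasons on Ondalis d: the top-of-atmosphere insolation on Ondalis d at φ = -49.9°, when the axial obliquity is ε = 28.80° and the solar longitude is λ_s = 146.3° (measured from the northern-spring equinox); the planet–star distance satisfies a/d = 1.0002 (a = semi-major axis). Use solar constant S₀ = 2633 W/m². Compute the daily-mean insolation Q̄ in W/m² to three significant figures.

Q̄ ≈ 280 W/m²

Solar declination: sin δ = sin ε · sin λ_s = sin 28.80° × sin 146.3° = 0.26730, so δ = +15.504°.
cos H₀ = −tan(-49.9°) tan(+15.504°) = 0.3294, H₀ = 1.2351 rad.
Bracket: H₀ sin φ sin δ + cos φ cos δ sin H₀ = 1.2351×-0.76492×0.26730 + 0.64412×0.96361×0.94419 = -0.252532 + 0.586040 = 0.333508.
Inverse-square distance factor (a/d)² = 1.0002² = 1.000400.
Q̄ = (S₀/π) × 1.000400 × [bracket] = (2633/π) × 1.000400 × 0.333508 = 279.6 W/m².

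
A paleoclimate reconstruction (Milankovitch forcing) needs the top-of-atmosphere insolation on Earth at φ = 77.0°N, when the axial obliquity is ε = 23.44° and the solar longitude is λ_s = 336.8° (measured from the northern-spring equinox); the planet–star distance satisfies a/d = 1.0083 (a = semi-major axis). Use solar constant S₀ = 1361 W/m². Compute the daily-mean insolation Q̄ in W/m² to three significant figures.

Solar declination: sin δ = sin ε · sin λ_s = sin 23.44° × sin 336.8° = -0.15671, so δ = -9.016°.
cos H₀ = −tan(+77.0°) tan(-9.016°) = 0.6873, H₀ = 0.8131 rad.
Bracket: H₀ sin φ sin δ + cos φ cos δ sin H₀ = 0.8131×0.97437×-0.15671 + 0.22495×0.98765×0.72641 = -0.124155 + 0.161388 = 0.037233.
Inverse-square distance factor (a/d)² = 1.0083² = 1.016669.
Q̄ = (S₀/π) × 1.016669 × [bracket] = (1361/π) × 1.016669 × 0.037233 = 16.40 W/m².

Q̄ ≈ 16.4 W/m²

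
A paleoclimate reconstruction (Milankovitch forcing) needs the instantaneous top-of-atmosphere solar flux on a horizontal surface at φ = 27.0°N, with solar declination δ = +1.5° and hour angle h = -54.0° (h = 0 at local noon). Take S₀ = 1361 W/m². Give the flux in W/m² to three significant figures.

729 W/m²

cos θ_z = sin φ sin δ + cos φ cos δ cos h = 0.011884 + 0.523541 = 0.535425.
Flux = S₀ · cos θ_z = 1361 × 0.535425 = 728.7 W/m².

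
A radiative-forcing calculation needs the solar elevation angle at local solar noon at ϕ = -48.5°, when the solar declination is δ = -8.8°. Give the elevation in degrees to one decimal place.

50.3°

At local noon the hour angle is zero, so the zenith angle equals |ϕ − δ| = |-48.5° − (-8.800°)| = 39.700°.
Elevation = 90° − 39.700° = 50.3°.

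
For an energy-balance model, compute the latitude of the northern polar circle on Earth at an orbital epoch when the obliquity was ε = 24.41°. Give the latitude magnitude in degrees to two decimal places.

The polar circle is the lowest latitude that experiences at least one full rotation of continuous daylight at the northern-summer solstice; it lies at |φ| = 90° − ε = 90° − 24.41° = 65.59°.

65.59°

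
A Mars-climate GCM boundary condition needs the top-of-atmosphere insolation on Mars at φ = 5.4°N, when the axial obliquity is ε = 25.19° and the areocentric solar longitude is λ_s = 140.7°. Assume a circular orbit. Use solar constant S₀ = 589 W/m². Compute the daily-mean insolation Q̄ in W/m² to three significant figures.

sin δ = sin 25.19° × sin 140.7° = 0.26958, so δ = +15.639°.
cos H₀ = −tan(+5.4°) tan(+15.639°) = -0.0265, H₀ = 1.5973 rad.
Bracket: H₀ sin φ sin δ + cos φ cos δ sin H₀ = 1.5973×0.09411×0.26958 + 0.99556×0.96298×0.99965 = 0.040524 + 0.958369 = 0.998893.
Q̄ = (S₀/π) × [bracket] = (589/π) × 0.998893 = 187.3 W/m².

Q̄ ≈ 187 W/m²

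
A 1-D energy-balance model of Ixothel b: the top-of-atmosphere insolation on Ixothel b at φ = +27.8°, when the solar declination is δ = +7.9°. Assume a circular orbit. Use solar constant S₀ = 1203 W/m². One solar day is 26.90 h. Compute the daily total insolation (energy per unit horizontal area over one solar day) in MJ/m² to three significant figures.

cos H₀ = −tan(+27.8°) tan(+7.900°) = -0.0732, H₀ = 1.6440 rad.
Bracket: H₀ sin φ sin δ + cos φ cos δ sin H₀ = 1.6440×0.46639×0.13744 + 0.88458×0.99051×0.99732 = 0.105381 + 0.873837 = 0.979218.
Q̄ = (S₀/π) × [bracket] = (1203/π) × 0.979218 = 374.97 W/m².
Daily total = Q̄ × 26.90 h × 3600 s/h = 374.97 × 26.90 × 3600 / 10⁶ = 36.31 MJ/m².

36.3 MJ/m²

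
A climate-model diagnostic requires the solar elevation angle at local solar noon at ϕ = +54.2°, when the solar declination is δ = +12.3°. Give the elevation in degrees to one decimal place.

At local noon the hour angle is zero, so the zenith angle equals |ϕ − δ| = |+54.2° − (+12.300°)| = 41.900°.
Elevation = 90° − 41.900° = 48.1°.

48.1°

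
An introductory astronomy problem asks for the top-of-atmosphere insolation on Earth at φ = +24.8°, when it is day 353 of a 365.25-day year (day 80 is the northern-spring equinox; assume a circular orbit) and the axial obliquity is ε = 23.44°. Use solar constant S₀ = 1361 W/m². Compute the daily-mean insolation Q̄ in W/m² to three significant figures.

Q̄ ≈ 255 W/m²

Solar longitude: λ_s = 360° × (353 − 80)/365.25 = 269.076°.
sin δ = sin 23.44° × sin 269.076° = -0.39774, so δ = -23.437°.
cos H₀ = −tan(+24.8°) tan(-23.437°) = 0.2003, H₀ = 1.3691 rad.
Bracket: H₀ sin φ sin δ + cos φ cos δ sin H₀ = 1.3691×0.41945×-0.39774 + 0.90778×0.91750×0.97973 = -0.228410 + 0.816006 = 0.587596.
Q̄ = (S₀/π) × [bracket] = (1361/π) × 0.587596 = 254.6 W/m².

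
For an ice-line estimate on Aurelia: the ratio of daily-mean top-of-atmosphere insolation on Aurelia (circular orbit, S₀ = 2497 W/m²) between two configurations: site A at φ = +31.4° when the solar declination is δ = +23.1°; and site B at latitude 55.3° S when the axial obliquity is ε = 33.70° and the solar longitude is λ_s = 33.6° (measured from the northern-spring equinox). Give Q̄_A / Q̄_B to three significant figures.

— Configuration A (φ=+31.4°):
cos H₀ = −tan(+31.4°) tan(+23.100°) = -0.2604, H₀ = 1.8342 rad.
Bracket: H₀ sin φ sin δ + cos φ cos δ sin H₀ = 1.8342×0.52101×0.39234 + 0.85355×0.91982×0.96551 = 0.374934 + 0.758034 = 1.132968.
Q̄ = (S₀/π) × [bracket] = (2497/π) × 1.132968 = 900.51 W/m².
— Configuration B (φ=-55.3°):
Solar declination: sin δ = sin ε · sin λ_s = sin 33.70° × sin 33.6° = 0.30705, so δ = +17.881°.
cos H₀ = −tan(-55.3°) tan(+17.881°) = 0.4659, H₀ = 1.0861 rad.
Bracket: H₀ sin φ sin δ + cos φ cos δ sin H₀ = 1.0861×-0.82214×0.30705 + 0.56928×0.95169×0.88482 = -0.274173 + 0.479376 = 0.205203.
Q̄ = (S₀/π) × [bracket] = (2497/π) × 0.205203 = 163.10 W/m².
Ratio Q̄_A / Q̄_B = 900.51 / 163.10 = 5.521.

Q̄_A / Q̄_B ≈ 5.52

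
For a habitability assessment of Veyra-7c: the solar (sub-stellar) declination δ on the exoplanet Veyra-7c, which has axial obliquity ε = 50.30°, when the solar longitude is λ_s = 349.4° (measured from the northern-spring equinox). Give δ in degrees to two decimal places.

sin δ = sin ε · sin λ_s = sin 50.30° × sin 349.4° = -0.141532.
δ = arcsin(-0.141532) = -8.14°.

δ = -8.14°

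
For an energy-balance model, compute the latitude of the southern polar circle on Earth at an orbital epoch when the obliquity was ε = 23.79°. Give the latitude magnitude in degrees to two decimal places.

66.21°

The polar circle is the lowest latitude that experiences at least one full rotation of continuous darkness at the northern-summer solstice; it lies at |φ| = 90° − ε = 90° − 23.79° = 66.21°.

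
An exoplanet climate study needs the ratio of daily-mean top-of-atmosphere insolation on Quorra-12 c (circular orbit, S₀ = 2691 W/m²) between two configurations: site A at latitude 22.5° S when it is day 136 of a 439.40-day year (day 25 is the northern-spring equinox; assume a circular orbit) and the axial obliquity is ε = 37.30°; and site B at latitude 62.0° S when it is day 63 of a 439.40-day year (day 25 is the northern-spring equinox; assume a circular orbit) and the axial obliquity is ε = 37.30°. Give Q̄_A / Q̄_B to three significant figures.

Q̄_A / Q̄_B ≈ 4.07

— Configuration A (φ=-22.5°):
Solar longitude: λ_s = 360° × (136 − 25)/439.40 = 90.942°.
sin δ = sin 37.30° × sin 90.942° = 0.60591, so δ = +37.294°.
cos H₀ = −tan(-22.5°) tan(+37.294°) = 0.3155, H₀ = 1.2498 rad.
Bracket: H₀ sin φ sin δ + cos φ cos δ sin H₀ = 1.2498×-0.38268×0.60591 + 0.92388×0.79554×0.94893 = -0.289791 + 0.697448 = 0.407657.
Q̄ = (S₀/π) × [bracket] = (2691/π) × 0.407657 = 349.19 W/m².
— Configuration B (φ=-62.0°):
Solar longitude: λ_s = 360° × (63 − 25)/439.40 = 31.133°.
sin δ = sin 37.30° × sin 31.133° = 0.31332, so δ = +18.259°.
cos H₀ = −tan(-62.0°) tan(+18.259°) = 0.6205, H₀ = 0.9014 rad.
Bracket: H₀ sin φ sin δ + cos φ cos δ sin H₀ = 0.9014×-0.88295×0.31332 + 0.46947×0.94965×0.78420 = -0.249369 + 0.349622 = 0.100253.
Q̄ = (S₀/π) × [bracket] = (2691/π) × 0.100253 = 85.874 W/m².
Ratio Q̄_A / Q̄_B = 349.19 / 85.874 = 4.066.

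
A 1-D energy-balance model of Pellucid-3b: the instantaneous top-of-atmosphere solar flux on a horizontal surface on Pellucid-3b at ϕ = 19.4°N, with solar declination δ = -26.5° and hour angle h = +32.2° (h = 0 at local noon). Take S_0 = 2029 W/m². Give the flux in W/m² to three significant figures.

1.15e+03 W/m²

cos θ_z = sin ϕ sin δ + cos ϕ cos δ cos h = -0.148210 + 0.714291 = 0.566081.
Flux = S_0 · cos θ_z = 2029 × 0.566081 = 1149 W/m².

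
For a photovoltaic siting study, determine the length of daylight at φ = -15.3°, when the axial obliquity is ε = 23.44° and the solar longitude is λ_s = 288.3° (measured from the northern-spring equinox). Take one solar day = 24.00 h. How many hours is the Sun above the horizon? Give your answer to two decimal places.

12.85 h

Solar declination: sin δ = sin ε · sin λ_s = sin 23.44° × sin 288.3° = -0.37767, so δ = -22.189°.
cos H₀ = −tan φ · tan δ = −tan(-15.3°) × tan(-22.189°) = -0.1116, so H₀ = 1.6826 rad = 96.41°.
Daylight = 2H₀/(2π) × 24.00 h = (1.6826/π) × 24.00 = 12.85 h.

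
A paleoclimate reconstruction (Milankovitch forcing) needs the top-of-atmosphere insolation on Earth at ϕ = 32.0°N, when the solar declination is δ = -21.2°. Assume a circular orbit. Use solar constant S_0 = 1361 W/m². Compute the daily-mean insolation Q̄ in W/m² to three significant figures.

cos h₀ = −tan(+32.0°) tan(-21.200°) = 0.2424, h₀ = 1.3260 rad.
Bracket: h₀ sin ϕ sin δ + cos ϕ cos δ sin h₀ = 1.3260×0.52992×-0.36162 + 0.84805×0.93232×0.97018 = -0.254101 + 0.767077 = 0.512976.
Q̄ = (S_0/π) × [bracket] = (1361/π) × 0.512976 = 222.2 W/m².

Q̄ ≈ 222 W/m²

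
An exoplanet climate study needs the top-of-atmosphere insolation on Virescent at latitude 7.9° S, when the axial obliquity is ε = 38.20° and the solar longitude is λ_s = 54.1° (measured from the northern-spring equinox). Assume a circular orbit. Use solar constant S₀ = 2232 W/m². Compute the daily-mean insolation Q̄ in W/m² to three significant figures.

Solar declination: sin δ = sin ε · sin λ_s = sin 38.20° × sin 54.1° = 0.50094, so δ = +30.062°.
cos H₀ = −tan(-7.9°) tan(+30.062°) = 0.0803, H₀ = 1.4904 rad.
Bracket: H₀ sin φ sin δ + cos φ cos δ sin H₀ = 1.4904×-0.13744×0.50094 + 0.99051×0.86548×0.99677 = -0.102613 + 0.854498 = 0.751885.
Q̄ = (S₀/π) × [bracket] = (2232/π) × 0.751885 = 534.2 W/m².

Q̄ ≈ 534 W/m²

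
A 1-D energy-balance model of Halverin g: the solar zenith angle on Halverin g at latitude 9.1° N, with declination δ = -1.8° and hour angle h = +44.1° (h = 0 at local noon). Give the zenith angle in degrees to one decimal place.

θ_z = 45.3°

cos θ_z = sin φ sin δ + cos φ cos δ cos h = -0.004968 + 0.708738 = 0.703770.
θ_z = arccos(0.703770) = 45.3°.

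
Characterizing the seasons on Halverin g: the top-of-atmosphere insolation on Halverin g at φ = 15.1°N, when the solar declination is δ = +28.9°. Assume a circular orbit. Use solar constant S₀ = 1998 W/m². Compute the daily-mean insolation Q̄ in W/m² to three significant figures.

Q̄ ≈ 669 W/m²

cos H₀ = −tan(+15.1°) tan(+28.900°) = -0.1489, H₀ = 1.7203 rad.
Bracket: H₀ sin φ sin δ + cos φ cos δ sin H₀ = 1.7203×0.26050×0.48328 + 0.96547×0.87546×0.98884 = 0.216576 + 0.835798 = 1.052374.
Q̄ = (S₀/π) × [bracket] = (1998/π) × 1.052374 = 669.3 W/m².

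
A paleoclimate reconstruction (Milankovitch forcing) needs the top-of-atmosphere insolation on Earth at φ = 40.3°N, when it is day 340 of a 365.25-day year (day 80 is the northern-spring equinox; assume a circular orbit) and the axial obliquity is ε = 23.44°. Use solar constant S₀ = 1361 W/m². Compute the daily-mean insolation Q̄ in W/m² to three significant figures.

Q̄ ≈ 154 W/m²

Solar longitude: λ_s = 360° × (340 − 80)/365.25 = 256.263°.
sin δ = sin 23.44° × sin 256.263° = -0.38641, so δ = -22.731°.
cos H₀ = −tan(+40.3°) tan(-22.731°) = 0.3553, H₀ = 1.2076 rad.
Bracket: H₀ sin φ sin δ + cos φ cos δ sin H₀ = 1.2076×0.64679×-0.38641 + 0.76267×0.92233×0.93475 = -0.301811 + 0.657534 = 0.355723.
Q̄ = (S₀/π) × [bracket] = (1361/π) × 0.355723 = 154.1 W/m².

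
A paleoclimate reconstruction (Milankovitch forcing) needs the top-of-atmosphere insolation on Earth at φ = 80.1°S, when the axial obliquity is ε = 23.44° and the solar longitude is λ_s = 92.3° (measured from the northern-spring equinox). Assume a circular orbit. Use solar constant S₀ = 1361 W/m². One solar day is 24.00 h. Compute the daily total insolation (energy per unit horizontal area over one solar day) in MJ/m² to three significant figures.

Solar declination: sin δ = sin ε · sin λ_s = sin 23.44° × sin 92.3° = 0.39747, so δ = +23.420°.
cos H₀ = −tan(-80.1°) tan(+23.420°) = 2.4819 ≥ 1 ⇒ polar night, H₀ = 0 and Q̄ = 0.
Daily total = Q̄ × 24.00 h × 3600 s/h = 0.00 MJ/m².

0.00 MJ/m²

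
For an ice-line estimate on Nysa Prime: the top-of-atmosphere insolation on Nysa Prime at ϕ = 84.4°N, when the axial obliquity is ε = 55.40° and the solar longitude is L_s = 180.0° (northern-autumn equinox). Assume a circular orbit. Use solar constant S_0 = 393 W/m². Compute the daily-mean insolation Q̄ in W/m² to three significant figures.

Solar declination: sin δ = sin ε · sin L_s = sin 55.40° × sin 180.0° = 0.00000, so δ = +0.000°.
cos h₀ = −tan(+84.4°) tan(+0.000°) = -0.0000, h₀ = 1.5708 rad.
Bracket: h₀ sin ϕ sin δ + cos ϕ cos δ sin h₀ = 1.5708×0.99523×0.00000 + 0.09758×1.00000×1.00000 = 0.000000 + 0.097580 = 0.097580.
Q̄ = (S_0/π) × [bracket] = (393/π) × 0.097580 = 12.21 W/m².

Q̄ ≈ 12.2 W/m²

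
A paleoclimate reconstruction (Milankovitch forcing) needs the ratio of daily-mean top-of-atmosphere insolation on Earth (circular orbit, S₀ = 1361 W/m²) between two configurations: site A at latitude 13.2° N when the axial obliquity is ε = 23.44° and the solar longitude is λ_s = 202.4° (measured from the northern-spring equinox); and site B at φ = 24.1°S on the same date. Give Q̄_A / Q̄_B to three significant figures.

— Configuration A (φ=+13.2°):
Solar declination: sin δ = sin ε · sin λ_s = sin 23.44° × sin 202.4° = -0.15159, so δ = -8.719°.
cos H₀ = −tan(+13.2°) tan(-8.719°) = 0.0360, H₀ = 1.5348 rad.
Bracket: H₀ sin φ sin δ + cos φ cos δ sin H₀ = 1.5348×0.22835×-0.15159 + 0.97358×0.98844×0.99935 = -0.053128 + 0.961700 = 0.908572.
Q̄ = (S₀/π) × [bracket] = (1361/π) × 0.908572 = 393.61 W/m².
— Configuration B (φ=-24.1°):
cos H₀ = −tan(-24.1°) tan(-8.719°) = -0.0686, H₀ = 1.6395 rad.
Bracket: H₀ sin φ sin δ + cos φ cos δ sin H₀ = 1.6395×-0.40833×-0.15159 + 0.91283×0.98844×0.99764 = 0.101483 + 0.900148 = 1.001631.
Q̄ = (S₀/π) × [bracket] = (1361/π) × 1.001631 = 433.93 W/m².
Ratio Q̄_A / Q̄_B = 393.61 / 433.93 = 0.9071.

Q̄_A / Q̄_B ≈ 0.907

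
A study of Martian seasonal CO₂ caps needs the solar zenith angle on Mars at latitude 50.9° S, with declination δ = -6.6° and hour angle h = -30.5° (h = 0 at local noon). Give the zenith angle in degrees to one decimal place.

θ_z = 51.0°

cos θ_z = sin φ sin δ + cos φ cos δ cos h = 0.089197 + 0.539807 = 0.629004.
θ_z = arccos(0.629004) = 51.0°.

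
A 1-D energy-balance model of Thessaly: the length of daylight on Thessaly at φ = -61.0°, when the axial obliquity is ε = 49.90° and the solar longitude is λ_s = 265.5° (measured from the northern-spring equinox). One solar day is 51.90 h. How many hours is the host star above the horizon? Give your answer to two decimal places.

Solar declination: sin δ = sin ε · sin λ_s = sin 49.90° × sin 265.5° = -0.76256, so δ = -49.691°.
Sunrise equation: cos H₀ = −tan φ · tan δ = -2.1266 ≤ −1, so the host star never sets (polar day) and H₀ = π.
Daylight = 2H₀/(2π) × 51.90 h = (3.1416/π) × 51.90 = 51.90 h.

51.90 h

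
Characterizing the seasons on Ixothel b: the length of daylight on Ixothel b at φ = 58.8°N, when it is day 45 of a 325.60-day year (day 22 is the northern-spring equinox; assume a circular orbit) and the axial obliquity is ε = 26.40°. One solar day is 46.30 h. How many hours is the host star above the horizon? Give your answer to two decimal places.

Solar longitude: λ_s = 360° × (45 − 22)/325.60 = 25.430°.
sin δ = sin 26.40° × sin 25.430° = 0.19093, so δ = +11.007°.
cos H₀ = −tan φ · tan δ = −tan(+58.8°) × tan(+11.007°) = -0.3212, so H₀ = 1.8978 rad = 108.73°.
Daylight = 2H₀/(2π) × 46.30 h = (1.8978/π) × 46.30 = 27.97 h.

27.97 h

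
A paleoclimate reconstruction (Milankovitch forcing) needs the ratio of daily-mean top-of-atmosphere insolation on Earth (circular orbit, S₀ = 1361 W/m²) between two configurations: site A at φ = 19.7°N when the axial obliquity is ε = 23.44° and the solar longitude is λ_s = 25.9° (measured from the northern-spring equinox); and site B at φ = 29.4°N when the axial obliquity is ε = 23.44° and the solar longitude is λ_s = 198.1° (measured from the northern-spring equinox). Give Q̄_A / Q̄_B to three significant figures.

Q̄_A / Q̄_B ≈ 1.32

— Configuration A (φ=+19.7°):
Solar declination: sin δ = sin ε · sin λ_s = sin 23.44° × sin 25.9° = 0.17375, so δ = +10.006°.
cos H₀ = −tan(+19.7°) tan(+10.006°) = -0.0632, H₀ = 1.6340 rad.
Bracket: H₀ sin φ sin δ + cos φ cos δ sin H₀ = 1.6340×0.33710×0.17375 + 0.94147×0.98479×0.99800 = 0.095705 + 0.925296 = 1.021001.
Q̄ = (S₀/π) × [bracket] = (1361/π) × 1.021001 = 442.32 W/m².
— Configuration B (φ=+29.4°):
Solar declination: sin δ = sin ε · sin λ_s = sin 23.44° × sin 198.1° = -0.12358, so δ = -7.099°.
cos H₀ = −tan(+29.4°) tan(-7.099°) = 0.0702, H₀ = 1.5006 rad.
Bracket: H₀ sin φ sin δ + cos φ cos δ sin H₀ = 1.5006×0.49090×-0.12358 + 0.87121×0.99233×0.99753 = -0.091035 + 0.862392 = 0.771357.
Q̄ = (S₀/π) × [bracket] = (1361/π) × 0.771357 = 334.17 W/m².
Ratio Q̄_A / Q̄_B = 442.32 / 334.17 = 1.324.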